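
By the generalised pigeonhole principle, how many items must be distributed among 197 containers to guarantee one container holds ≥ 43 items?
n = (43 − 1)·197 + 1 = 8275

By the generalised pigeonhole principle, to guarantee some box contains ≥ r objects we need more than (r − 1) · k objects total. Threshold: n = (r − 1) · k + 1. With r = 43 and k = 197: n = 42 · 197 + 1 = 8274 + 1 = 8275. For n = 8274 = 42 · 197, we can put exactly 42 objects in every box, avoiding 43 in any single one — so 8275 is tight.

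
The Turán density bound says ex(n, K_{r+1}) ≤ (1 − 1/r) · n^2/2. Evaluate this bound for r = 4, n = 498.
Turán density bound = (3/4) · 498^2/2 = 186003/2 ≈ 93001.5

Turán's theorem: ex(n, K_{r+1}) is achieved by the complete r-partite Turán graph T(n, r) with parts as balanced as possible, and is at most (1 − 1/r) · n^2/2. For r = 4, n = 498: the density bound is (3/4) · 248004/2 = 186003/2 ≈ 93001.5. The integer-valued extremum is e(T(498, 4)) = 93001, which is strictly less than the density bound 186003/2 since 4 ∤ 498 (the parts of T(498, 4) cannot all be equal).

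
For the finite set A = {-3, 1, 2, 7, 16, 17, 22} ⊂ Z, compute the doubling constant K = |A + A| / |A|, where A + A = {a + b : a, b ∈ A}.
K = |A + A| / |A| = 22/7

Enumerate A + A = {a + b : a, b ∈ A}. With |A| = 7, there are |A|^2 = 49 ordered sum pairs; collecting distinct values, A + A = {-6, -2, -1, 2, 3, 4, 8, 9, 13, 14, 17, 18, 19, 23, 24, 29, 32, 33, 34, 38, 39, 44}, so |A + A| = 22. Thus K = 22/7. For comparison, the minimum possible |A + A| over all 7-element sets is 2·7 − 1 = 13 (so min K = 13/7), attained only by arithmetic progressions.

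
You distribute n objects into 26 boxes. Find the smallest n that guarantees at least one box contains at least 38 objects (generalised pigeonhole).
n = (38 − 1)·26 + 1 = 963

By the generalised pigeonhole principle, to guarantee some box contains ≥ r objects we need more than (r − 1) · k objects total. Threshold: n = (r − 1) · k + 1. With r = 38 and k = 26: n = 37 · 26 + 1 = 962 + 1 = 963. For n = 962 = 37 · 26, we can put exactly 37 objects in every box, avoiding 38 in any single one — so 963 is tight.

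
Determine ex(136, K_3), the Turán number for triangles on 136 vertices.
ex(136, K_3) = ⌊136^2/4⌋ = 4624

Mantel (1907): a triangle-free graph on n vertices has at most ⌊n^2/4⌋ edges, with equality for the complete bipartite graph K_{⌊n/2⌋, ⌈n/2⌉}. For n = 136: ⌊136^2/4⌋ = ⌊18496/4⌋ = 4624. The extremal graph is K_{68, 68}, which has 68·68 = 4624 edges.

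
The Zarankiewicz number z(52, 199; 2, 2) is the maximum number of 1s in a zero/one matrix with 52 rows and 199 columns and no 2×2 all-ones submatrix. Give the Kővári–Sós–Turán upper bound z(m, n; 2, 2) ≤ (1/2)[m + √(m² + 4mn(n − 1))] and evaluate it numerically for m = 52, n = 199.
z(52, 199; 2, 2) ≤ (1/2)[52 + √(52² + 4·52·199·198)] = (1/2)[52 + √8198320] = 1457.6354

Kővári–Sós–Turán: let r_1, ..., r_52 be the row sums and z = Σ r_i the total number of 1s. Each pair of columns can share at most one row with both entries 1 (else a 2×2 all-ones block appears), so Σ_i C(r_i, 2) ≤ C(199, 2) = 19701. By convexity Σ_i C(r_i, 2) ≥ 52·C(z/52, 2) = z(z − 52)/(2·52), giving z² − 52z − 52·199·198 ≤ 0 and hence z ≤ (1/2)[52 + √(2704 + 4·2048904)] = (1/2)[52 + √8198320] ≈ (1/2)(52 + 2863.2709) = 1457.6354.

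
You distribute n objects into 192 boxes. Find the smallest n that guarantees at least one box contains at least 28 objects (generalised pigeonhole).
n = (28 − 1)·192 + 1 = 5185

By the generalised pigeonhole principle, to guarantee some box contains ≥ r objects we need more than (r − 1) · k objects total. Threshold: n = (r − 1) · k + 1. With r = 28 and k = 192: n = 27 · 192 + 1 = 5184 + 1 = 5185. For n = 5184 = 27 · 192, we can put exactly 27 objects in every box, avoiding 28 in any single one — so 5185 is tight.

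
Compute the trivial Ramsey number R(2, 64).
R(2, 64) = 64

R(2, k) = k for all k ≥ 2: in a 2-colouring of K_k, either some edge is red (a red K_2) or all edges are blue (a blue K_k). And K_{63} coloured all-blue has no blue K_64, so R(2, 64) > 63. Hence R(2, 64) = 64.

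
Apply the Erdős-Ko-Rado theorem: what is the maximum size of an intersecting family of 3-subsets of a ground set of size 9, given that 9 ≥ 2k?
max |F| = C(8, 2) = 28

The Erdős-Ko-Rado theorem states: for n ≥ 2k, an intersecting family of k-subsets of an n-element set has size at most C(n − 1, k − 1), with equality for 'star' families {A ⊆ [n] : |A| = k, i ∈ A} (fix an element i). For n = 9, k = 3: C(8, 2) = 28.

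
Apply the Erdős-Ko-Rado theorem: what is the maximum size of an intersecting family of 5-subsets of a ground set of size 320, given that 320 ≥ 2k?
max |F| = C(319, 4) = 423402001

The Erdős-Ko-Rado theorem states: for n ≥ 2k, an intersecting family of k-subsets of an n-element set has size at most C(n − 1, k − 1), with equality for 'star' families {A ⊆ [n] : |A| = k, i ∈ A} (fix an element i). For n = 320, k = 5: C(319, 4) = 423402001.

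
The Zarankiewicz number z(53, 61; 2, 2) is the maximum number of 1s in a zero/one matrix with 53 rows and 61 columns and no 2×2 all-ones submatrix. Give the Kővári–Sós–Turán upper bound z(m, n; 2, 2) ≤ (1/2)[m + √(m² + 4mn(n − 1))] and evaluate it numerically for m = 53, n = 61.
z(53, 61; 2, 2) ≤ (1/2)[53 + √(53² + 4·53·61·60)] = (1/2)[53 + √778729] = 467.7281

Kővári–Sós–Turán: let r_1, ..., r_53 be the row sums and z = Σ r_i the total number of 1s. Each pair of columns can share at most one row with both entries 1 (else a 2×2 all-ones block appears), so Σ_i C(r_i, 2) ≤ C(61, 2) = 1830. By convexity Σ_i C(r_i, 2) ≥ 53·C(z/53, 2) = z(z − 53)/(2·53), giving z² − 53z − 53·61·60 ≤ 0 and hence z ≤ (1/2)[53 + √(2809 + 4·193980)] = (1/2)[53 + √778729] ≈ (1/2)(53 + 882.4562) = 467.7281.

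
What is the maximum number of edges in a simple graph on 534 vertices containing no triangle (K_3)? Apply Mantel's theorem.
ex(534, K_3) = ⌊534^2/4⌋ = 71289

Mantel (1907): a triangle-free graph on n vertices has at most ⌊n^2/4⌋ edges, with equality for the complete bipartite graph K_{⌊n/2⌋, ⌈n/2⌉}. For n = 534: ⌊534^2/4⌋ = ⌊285156/4⌋ = 71289. The extremal graph is K_{267, 267}, which has 267·267 = 71289 edges.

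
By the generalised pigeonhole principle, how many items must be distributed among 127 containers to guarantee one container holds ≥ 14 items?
n = (14 − 1)·127 + 1 = 1652

By the generalised pigeonhole principle, to guarantee some box contains ≥ r objects we need more than (r − 1) · k objects total. Threshold: n = (r − 1) · k + 1. With r = 14 and k = 127: n = 13 · 127 + 1 = 1651 + 1 = 1652. For n = 1651 = 13 · 127, we can put exactly 13 objects in every box, avoiding 14 in any single one — so 1652 is tight.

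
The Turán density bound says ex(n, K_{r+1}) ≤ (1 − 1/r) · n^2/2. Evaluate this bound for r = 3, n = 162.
Turán density bound = (2/3) · 162^2/2 = 8748

Turán's theorem: ex(n, K_{r+1}) is achieved by the complete r-partite Turán graph T(n, r) with parts as balanced as possible, and is at most (1 − 1/r) · n^2/2. For r = 3, n = 162: the density bound is (2/3) · 26244/2 = 8748. Since 3 ∣ 162, the Turán graph T(162, 3) has parts of equal size 54, and its edge count e(T(162, 3)) = 8748 attains the density bound exactly.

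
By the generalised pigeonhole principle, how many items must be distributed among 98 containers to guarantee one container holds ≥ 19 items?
n = (19 − 1)·98 + 1 = 1765

By the generalised pigeonhole principle, to guarantee some box contains ≥ r objects we need more than (r − 1) · k objects total. Threshold: n = (r − 1) · k + 1. With r = 19 and k = 98: n = 18 · 98 + 1 = 1764 + 1 = 1765. For n = 1764 = 18 · 98, we can put exactly 18 objects in every box, avoiding 19 in any single one — so 1765 is tight.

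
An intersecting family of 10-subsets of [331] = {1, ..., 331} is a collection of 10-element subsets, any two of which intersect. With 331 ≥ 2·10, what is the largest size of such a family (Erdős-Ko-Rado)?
max |F| = C(330, 9) = 114570488970387450

The Erdős-Ko-Rado theorem states: for n ≥ 2k, an intersecting family of k-subsets of an n-element set has size at most C(n − 1, k − 1), with equality for 'star' families {A ⊆ [n] : |A| = k, i ∈ A} (fix an element i). For n = 331, k = 10: C(330, 9) = 114570488970387450.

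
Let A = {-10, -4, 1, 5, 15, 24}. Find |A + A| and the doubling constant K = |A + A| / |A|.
K = |A + A| / |A| = 20/6 = 10/3

Enumerate A + A = {a + b : a, b ∈ A}. With |A| = 6, there are |A|^2 = 36 ordered sum pairs; collecting distinct values, A + A = {-20, -14, -9, -8, -5, -3, 1, 2, 5, 6, 10, 11, 14, 16, 20, 25, 29, 30, 39, 48}, so |A + A| = 20. Thus K = 20/6 = 10/3. For comparison, the minimum possible |A + A| over all 6-element sets is 2·6 − 1 = 11 (so min K = 11/6), attained only by arithmetic progressions.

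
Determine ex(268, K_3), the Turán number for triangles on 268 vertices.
ex(268, K_3) = ⌊268^2/4⌋ = 17956

Mantel (1907): a triangle-free graph on n vertices has at most ⌊n^2/4⌋ edges, with equality for the complete bipartite graph K_{⌊n/2⌋, ⌈n/2⌉}. For n = 268: ⌊268^2/4⌋ = ⌊71824/4⌋ = 17956. The extremal graph is K_{134, 134}, which has 134·134 = 17956 edges.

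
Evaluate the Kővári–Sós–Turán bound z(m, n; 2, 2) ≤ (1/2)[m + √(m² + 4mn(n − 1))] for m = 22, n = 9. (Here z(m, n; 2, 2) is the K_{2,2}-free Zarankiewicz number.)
z(22, 9; 2, 2) ≤ (1/2)[22 + √(22² + 4·22·9·8)] = (1/2)[22 + √6820] = 52.2916

Kővári–Sós–Turán: let r_1, ..., r_22 be the row sums and z = Σ r_i the total number of 1s. Each pair of columns can share at most one row with both entries 1 (else a 2×2 all-ones block appears), so Σ_i C(r_i, 2) ≤ C(9, 2) = 36. By convexity Σ_i C(r_i, 2) ≥ 22·C(z/22, 2) = z(z − 22)/(2·22), giving z² − 22z − 22·9·8 ≤ 0 and hence z ≤ (1/2)[22 + √(484 + 4·1584)] = (1/2)[22 + √6820] ≈ (1/2)(22 + 82.5833) = 52.2916.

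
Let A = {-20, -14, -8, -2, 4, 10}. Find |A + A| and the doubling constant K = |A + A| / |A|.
K = |A + A| / |A| = 11/6

Enumerate A + A = {a + b : a, b ∈ A}. With |A| = 6, there are |A|^2 = 36 ordered sum pairs; collecting distinct values, A + A = {-40, -34, -28, -22, -16, -10, -4, 2, 8, 14, 20}, so |A + A| = 11. Thus K = 11/6. Here |A + A| = 2|A| − 1 = 11, the minimum possible — so K = 11/6 is minimal, which holds iff A is an arithmetic progression.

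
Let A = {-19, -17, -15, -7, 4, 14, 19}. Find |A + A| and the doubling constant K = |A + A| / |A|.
K = |A + A| / |A| = 26/7

Enumerate A + A = {a + b : a, b ∈ A}. With |A| = 7, there are |A|^2 = 49 ordered sum pairs; collecting distinct values, A + A = {-38, -36, -34, -32, -30, -26, -24, -22, -15, -14, -13, -11, -5, -3, -1, 0, 2, 4, 7, 8, 12, 18, 23, 28, 33, 38}, so |A + A| = 26. Thus K = 26/7. For comparison, the minimum possible |A + A| over all 7-element sets is 2·7 − 1 = 13 (so min K = 13/7), attained only by arithmetic progressions.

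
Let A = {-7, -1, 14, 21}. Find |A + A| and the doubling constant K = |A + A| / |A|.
K = |A + A| / |A| = 10/4 = 5/2

Enumerate A + A = {a + b : a, b ∈ A}. With |A| = 4, there are |A|^2 = 16 ordered sum pairs; collecting distinct values, A + A = {-14, -8, -2, 7, 13, 14, 20, 28, 35, 42}, so |A + A| = 10. Thus K = 10/4 = 5/2. For comparison, the minimum possible |A + A| over all 4-element sets is 2·4 − 1 = 7 (so min K = 7/4), attained only by arithmetic progressions.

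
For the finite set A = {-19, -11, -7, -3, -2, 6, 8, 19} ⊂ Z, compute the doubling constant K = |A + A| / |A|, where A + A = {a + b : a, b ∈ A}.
K = |A + A| / |A| = 30/8 = 15/4

Enumerate A + A = {a + b : a, b ∈ A}. With |A| = 8, there are |A|^2 = 64 ordered sum pairs; collecting distinct values, A + A = {-38, -30, -26, -22, -21, -18, -14, -13, -11, -10, -9, -6, -5, -4, -3, -1, 0, 1, 3, 4, 5, 6, 8, 12, 14, 16, 17, 25, 27, 38}, so |A + A| = 30. Thus K = 30/8 = 15/4. For comparison, the minimum possible |A + A| over all 8-element sets is 2·8 − 1 = 15 (so min K = 15/8), attained only by arithmetic progressions.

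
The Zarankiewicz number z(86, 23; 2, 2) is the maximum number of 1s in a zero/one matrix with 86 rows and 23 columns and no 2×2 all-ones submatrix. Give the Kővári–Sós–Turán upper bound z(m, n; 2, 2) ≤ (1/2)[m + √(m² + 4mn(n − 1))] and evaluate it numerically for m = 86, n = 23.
z(86, 23; 2, 2) ≤ (1/2)[86 + √(86² + 4·86·23·22)] = (1/2)[86 + √181460] = 255.9906

Kővári–Sós–Turán: let r_1, ..., r_86 be the row sums and z = Σ r_i the total number of 1s. Each pair of columns can share at most one row with both entries 1 (else a 2×2 all-ones block appears), so Σ_i C(r_i, 2) ≤ C(23, 2) = 253. By convexity Σ_i C(r_i, 2) ≥ 86·C(z/86, 2) = z(z − 86)/(2·86), giving z² − 86z − 86·23·22 ≤ 0 and hence z ≤ (1/2)[86 + √(7396 + 4·43516)] = (1/2)[86 + √181460] ≈ (1/2)(86 + 425.9812) = 255.9906.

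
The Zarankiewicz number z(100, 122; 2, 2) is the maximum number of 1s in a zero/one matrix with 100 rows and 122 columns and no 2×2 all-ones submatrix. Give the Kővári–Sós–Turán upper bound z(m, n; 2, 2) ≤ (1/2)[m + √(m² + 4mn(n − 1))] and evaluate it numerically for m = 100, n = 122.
z(100, 122; 2, 2) ≤ (1/2)[100 + √(100² + 4·100·122·121)] = (1/2)[100 + √5914800] = 1266.0181

Kővári–Sós–Turán: let r_1, ..., r_100 be the row sums and z = Σ r_i the total number of 1s. Each pair of columns can share at most one row with both entries 1 (else a 2×2 all-ones block appears), so Σ_i C(r_i, 2) ≤ C(122, 2) = 7381. By convexity Σ_i C(r_i, 2) ≥ 100·C(z/100, 2) = z(z − 100)/(2·100), giving z² − 100z − 100·122·121 ≤ 0 and hence z ≤ (1/2)[100 + √(10000 + 4·1476200)] = (1/2)[100 + √5914800] ≈ (1/2)(100 + 2432.0362) = 1266.0181.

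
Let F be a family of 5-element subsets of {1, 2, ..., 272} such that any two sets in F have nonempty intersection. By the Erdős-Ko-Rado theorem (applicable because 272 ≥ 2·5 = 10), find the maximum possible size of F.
max |F| = C(271, 4) = 219790485

Erdős-Ko-Rado (1961): when n ≥ 2k, max |F| = C(n−1, k−1). The bound is attained by the star {A : i ∈ A} for any fixed i ∈ [n]. Here C(272−1, 5−1) = C(271, 4) = 219790485.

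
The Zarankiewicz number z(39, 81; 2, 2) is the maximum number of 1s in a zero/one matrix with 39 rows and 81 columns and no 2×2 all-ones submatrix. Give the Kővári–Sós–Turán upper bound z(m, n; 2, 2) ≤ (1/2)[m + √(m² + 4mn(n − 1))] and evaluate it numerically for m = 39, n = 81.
z(39, 81; 2, 2) ≤ (1/2)[39 + √(39² + 4·39·81·80)] = (1/2)[39 + √1012401] = 522.5907

Kővári–Sós–Turán: let r_1, ..., r_39 be the row sums and z = Σ r_i the total number of 1s. Each pair of columns can share at most one row with both entries 1 (else a 2×2 all-ones block appears), so Σ_i C(r_i, 2) ≤ C(81, 2) = 3240. By convexity Σ_i C(r_i, 2) ≥ 39·C(z/39, 2) = z(z − 39)/(2·39), giving z² − 39z − 39·81·80 ≤ 0 and hence z ≤ (1/2)[39 + √(1521 + 4·252720)] = (1/2)[39 + √1012401] ≈ (1/2)(39 + 1006.1814) = 522.5907.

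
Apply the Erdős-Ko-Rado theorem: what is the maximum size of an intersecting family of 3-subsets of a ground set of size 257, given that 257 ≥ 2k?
max |F| = C(256, 2) = 32640

Erdős-Ko-Rado (1961): when n ≥ 2k, max |F| = C(n−1, k−1). The bound is attained by the star {A : i ∈ A} for any fixed i ∈ [n]. Here C(257−1, 3−1) = C(256, 2) = 32640.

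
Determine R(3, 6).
R(3, 6) = 18

Lower bound: an explicit 2-colouring of K_{17} (typically a Paley-type or other structured construction) avoids a red K_3 and a blue K_6, showing R(3, 6) > 17.
Upper bound: the simple Erdős–Szekeres recurrence only gives R(3, 6) ≤ 20; the tight bound R(3, 6) ≤ 18 requires a sharper case analysis (or computer search) of 2-colourings of K_{18}.
Hence R(3, 6) = 18.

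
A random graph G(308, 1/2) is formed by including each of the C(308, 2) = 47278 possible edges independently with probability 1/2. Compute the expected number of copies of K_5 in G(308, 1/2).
E[# K_5] = C(308, 5) · (1/2)^C(5, 2) = 22356442416 / 2^10 = 1397277651/64 = 21832463.296875

For each 5-subset S of vertices (there are C(308, 5) = 22356442416 such S), let X_S = 1 if S induces a K_5 (all C(5, 2) = 10 edges present). Then P(X_S = 1) = (1/2)^10 = 1/1024. By linearity of expectation, E[# K_5] = C(308, 5) · (1/2)^10 = 22356442416 / 1024 = 1397277651/64 = 21832463.296875.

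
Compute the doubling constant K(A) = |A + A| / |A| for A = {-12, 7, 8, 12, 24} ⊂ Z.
K = |A + A| / |A| = 15/5 = 3

Enumerate A + A = {a + b : a, b ∈ A}. With |A| = 5, there are |A|^2 = 25 ordered sum pairs; collecting distinct values, A + A = {-24, -5, -4, 0, 12, 14, 15, 16, 19, 20, 24, 31, 32, 36, 48}, so |A + A| = 15. Thus K = 15/5 = 3. For comparison, the minimum possible |A + A| over all 5-element sets is 2·5 − 1 = 9 (so min K = 9/5), attained only by arithmetic progressions.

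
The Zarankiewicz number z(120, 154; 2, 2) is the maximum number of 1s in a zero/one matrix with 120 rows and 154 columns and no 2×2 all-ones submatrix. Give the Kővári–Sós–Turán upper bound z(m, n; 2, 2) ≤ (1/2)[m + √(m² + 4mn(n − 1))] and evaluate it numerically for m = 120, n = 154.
z(120, 154; 2, 2) ≤ (1/2)[120 + √(120² + 4·120·154·153)] = (1/2)[120 + √11324160] = 1742.5695

Kővári–Sós–Turán: let r_1, ..., r_120 be the row sums and z = Σ r_i the total number of 1s. Each pair of columns can share at most one row with both entries 1 (else a 2×2 all-ones block appears), so Σ_i C(r_i, 2) ≤ C(154, 2) = 11781. By convexity Σ_i C(r_i, 2) ≥ 120·C(z/120, 2) = z(z − 120)/(2·120), giving z² − 120z − 120·154·153 ≤ 0 and hence z ≤ (1/2)[120 + √(14400 + 4·2827440)] = (1/2)[120 + √11324160] ≈ (1/2)(120 + 3365.1389) = 1742.5695.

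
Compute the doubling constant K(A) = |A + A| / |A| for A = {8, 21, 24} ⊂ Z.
K = |A + A| / |A| = 6/3 = 2

Enumerate A + A = {a + b : a, b ∈ A}. With |A| = 3, there are |A|^2 = 9 ordered sum pairs; collecting distinct values, A + A = {16, 29, 32, 42, 45, 48}, so |A + A| = 6. Thus K = 6/3 = 2. For comparison, the minimum possible |A + A| over all 3-element sets is 2·3 − 1 = 5 (so min K = 5/3), attained only by arithmetic progressions.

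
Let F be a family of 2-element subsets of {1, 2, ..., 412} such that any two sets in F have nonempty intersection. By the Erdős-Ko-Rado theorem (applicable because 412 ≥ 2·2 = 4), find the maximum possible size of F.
max |F| = C(411, 1) = 411

Erdős-Ko-Rado (1961): when n ≥ 2k, max |F| = C(n−1, k−1). The bound is attained by the star {A : i ∈ A} for any fixed i ∈ [n]. Here C(412−1, 2−1) = C(411, 1) = 411.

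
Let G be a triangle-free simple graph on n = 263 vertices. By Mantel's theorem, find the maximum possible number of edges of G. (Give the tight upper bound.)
ex(263, K_3) = ⌊263^2/4⌋ = 17292

Mantel (1907): a triangle-free graph on n vertices has at most ⌊n^2/4⌋ edges, with equality for the complete bipartite graph K_{⌊n/2⌋, ⌈n/2⌉}. For n = 263: ⌊263^2/4⌋ = ⌊69169/4⌋ = 17292. The extremal graph is K_{131, 132}, which has 131·132 = 17292 edges.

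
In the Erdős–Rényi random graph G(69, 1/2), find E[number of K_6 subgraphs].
E[# K_6] = C(69, 6) · (1/2)^C(6, 2) = 119877472 / 2^15 = 3746171/1024 ≈ 3658.370117

For each 6-subset S of vertices (there are C(69, 6) = 119877472 such S), let X_S = 1 if S induces a K_6 (all C(6, 2) = 15 edges present). Then P(X_S = 1) = (1/2)^15 = 1/32768. By linearity of expectation, E[# K_6] = C(69, 6) · (1/2)^15 = 119877472 / 32768 = 3746171/1024 ≈ 3658.370117.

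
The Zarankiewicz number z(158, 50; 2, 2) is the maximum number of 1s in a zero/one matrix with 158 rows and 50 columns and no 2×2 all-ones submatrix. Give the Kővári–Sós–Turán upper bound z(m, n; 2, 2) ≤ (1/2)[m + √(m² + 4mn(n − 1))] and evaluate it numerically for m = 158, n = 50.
z(158, 50; 2, 2) ≤ (1/2)[158 + √(158² + 4·158·50·49)] = (1/2)[158 + √1573364] = 706.169

Kővári–Sós–Turán: let r_1, ..., r_158 be the row sums and z = Σ r_i the total number of 1s. Each pair of columns can share at most one row with both entries 1 (else a 2×2 all-ones block appears), so Σ_i C(r_i, 2) ≤ C(50, 2) = 1225. By convexity Σ_i C(r_i, 2) ≥ 158·C(z/158, 2) = z(z − 158)/(2·158), giving z² − 158z − 158·50·49 ≤ 0 and hence z ≤ (1/2)[158 + √(24964 + 4·387100)] = (1/2)[158 + √1573364] ≈ (1/2)(158 + 1254.3381) = 706.169.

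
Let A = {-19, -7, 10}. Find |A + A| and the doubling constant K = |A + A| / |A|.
K = |A + A| / |A| = 6/3 = 2

Enumerate A + A = {a + b : a, b ∈ A}. With |A| = 3, there are |A|^2 = 9 ordered sum pairs; collecting distinct values, A + A = {-38, -26, -14, -9, 3, 20}, so |A + A| = 6. Thus K = 6/3 = 2. For comparison, the minimum possible |A + A| over all 3-element sets is 2·3 − 1 = 5 (so min K = 5/3), attained only by arithmetic progressions.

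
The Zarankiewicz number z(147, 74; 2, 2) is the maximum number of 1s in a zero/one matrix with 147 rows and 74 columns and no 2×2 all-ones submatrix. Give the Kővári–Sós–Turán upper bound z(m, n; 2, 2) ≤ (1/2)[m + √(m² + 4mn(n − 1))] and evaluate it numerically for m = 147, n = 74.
z(147, 74; 2, 2) ≤ (1/2)[147 + √(147² + 4·147·74·73)] = (1/2)[147 + √3197985] = 967.6455

Kővári–Sós–Turán: let r_1, ..., r_147 be the row sums and z = Σ r_i the total number of 1s. Each pair of columns can share at most one row with both entries 1 (else a 2×2 all-ones block appears), so Σ_i C(r_i, 2) ≤ C(74, 2) = 2701. By convexity Σ_i C(r_i, 2) ≥ 147·C(z/147, 2) = z(z − 147)/(2·147), giving z² − 147z − 147·74·73 ≤ 0 and hence z ≤ (1/2)[147 + √(21609 + 4·794094)] = (1/2)[147 + √3197985] ≈ (1/2)(147 + 1788.2911) = 967.6455.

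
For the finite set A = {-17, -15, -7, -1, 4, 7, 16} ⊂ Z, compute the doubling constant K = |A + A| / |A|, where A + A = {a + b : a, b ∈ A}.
K = |A + A| / |A| = 27/7

Enumerate A + A = {a + b : a, b ∈ A}. With |A| = 7, there are |A|^2 = 49 ordered sum pairs; collecting distinct values, A + A = {-34, -32, -30, -24, -22, -18, -16, -14, -13, -11, -10, -8, -3, -2, -1, 0, 1, 3, 6, 8, 9, 11, 14, 15, 20, 23, 32}, so |A + A| = 27. Thus K = 27/7. For comparison, the minimum possible |A + A| over all 7-element sets is 2·7 − 1 = 13 (so min K = 13/7), attained only by arithmetic progressions.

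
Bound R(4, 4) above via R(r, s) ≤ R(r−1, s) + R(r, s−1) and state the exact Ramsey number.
R(4, 4) ≤ R(3, 4) + R(4, 3) = 9 + 9 = 18; exact value R(4, 4) = 18.

The Erdős–Szekeres recurrence R(r, s) ≤ R(r−1, s) + R(r, s−1) applied to (r, s) = (4, 4) gives
  R(4, 4) ≤ R(3, 4) + R(4, 3) = 9 + 9 = 18.
(Recall R(2, k) = k and R is symmetric.) Here the recurrence bound is tight: a matching lower-bound construction on K_{17} shows R(4, 4) > 17, so R(4, 4) = 18 exactly.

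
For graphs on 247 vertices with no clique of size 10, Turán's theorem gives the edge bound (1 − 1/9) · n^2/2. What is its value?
Turán density bound = (8/9) · 247^2/2 = 244036/9 ≈ 27115.1111

Turán's theorem: ex(n, K_{r+1}) is achieved by the complete r-partite Turán graph T(n, r) with parts as balanced as possible, and is at most (1 − 1/r) · n^2/2. For r = 9, n = 247: the density bound is (8/9) · 61009/2 = 244036/9 ≈ 27115.1111. The integer-valued extremum is e(T(247, 9)) = 27114, which is strictly less than the density bound 244036/9 since 9 ∤ 247 (the parts of T(247, 9) cannot all be equal).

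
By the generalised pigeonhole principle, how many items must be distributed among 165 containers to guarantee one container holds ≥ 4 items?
n = (4 − 1)·165 + 1 = 496

By the generalised pigeonhole principle, to guarantee some box contains ≥ r objects we need more than (r − 1) · k objects total. Threshold: n = (r − 1) · k + 1. With r = 4 and k = 165: n = 3 · 165 + 1 = 495 + 1 = 496. For n = 495 = 3 · 165, we can put exactly 3 objects in every box, avoiding 4 in any single one — so 496 is tight.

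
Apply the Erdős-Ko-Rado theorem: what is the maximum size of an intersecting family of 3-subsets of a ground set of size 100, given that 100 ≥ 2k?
max |F| = C(99, 2) = 4851

Erdős-Ko-Rado (1961): when n ≥ 2k, max |F| = C(n−1, k−1). The bound is attained by the star {A : i ∈ A} for any fixed i ∈ [n]. Here C(100−1, 3−1) = C(99, 2) = 4851.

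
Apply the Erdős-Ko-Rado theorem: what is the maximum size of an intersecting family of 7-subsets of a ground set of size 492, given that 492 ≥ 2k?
max |F| = C(491, 6) = 18872915147478

The Erdős-Ko-Rado theorem states: for n ≥ 2k, an intersecting family of k-subsets of an n-element set has size at most C(n − 1, k − 1), with equality for 'star' families {A ⊆ [n] : |A| = k, i ∈ A} (fix an element i). For n = 492, k = 7: C(491, 6) = 18872915147478.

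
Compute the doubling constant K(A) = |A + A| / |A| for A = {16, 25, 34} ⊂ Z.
K = |A + A| / |A| = 5/3

Enumerate A + A = {a + b : a, b ∈ A}. With |A| = 3, there are |A|^2 = 9 ordered sum pairs; collecting distinct values, A + A = {32, 41, 50, 59, 68}, so |A + A| = 5. Thus K = 5/3. Here |A + A| = 2|A| − 1 = 5, the minimum possible — so K = 5/3 is minimal, which holds iff A is an arithmetic progression.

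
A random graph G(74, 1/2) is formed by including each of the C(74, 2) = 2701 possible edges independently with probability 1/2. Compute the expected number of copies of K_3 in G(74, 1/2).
E[# K_3] = C(74, 3) · (1/2)^C(3, 2) = 64824 / 2^3 = 8103

For each 3-subset S of vertices (there are C(74, 3) = 64824 such S), let X_S = 1 if S induces a K_3 (all C(3, 2) = 3 edges present). Then P(X_S = 1) = (1/2)^3 = 1/8. By linearity of expectation, E[# K_3] = C(74, 3) · (1/2)^3 = 64824 / 8 = 8103.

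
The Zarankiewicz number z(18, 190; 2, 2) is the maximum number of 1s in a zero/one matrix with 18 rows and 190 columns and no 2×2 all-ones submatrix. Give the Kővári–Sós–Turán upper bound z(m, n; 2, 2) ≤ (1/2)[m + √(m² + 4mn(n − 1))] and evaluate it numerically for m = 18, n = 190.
z(18, 190; 2, 2) ≤ (1/2)[18 + √(18² + 4·18·190·189)] = (1/2)[18 + √2585844] = 813.028

Kővári–Sós–Turán: let r_1, ..., r_18 be the row sums and z = Σ r_i the total number of 1s. Each pair of columns can share at most one row with both entries 1 (else a 2×2 all-ones block appears), so Σ_i C(r_i, 2) ≤ C(190, 2) = 17955. By convexity Σ_i C(r_i, 2) ≥ 18·C(z/18, 2) = z(z − 18)/(2·18), giving z² − 18z − 18·190·189 ≤ 0 and hence z ≤ (1/2)[18 + √(324 + 4·646380)] = (1/2)[18 + √2585844] ≈ (1/2)(18 + 1608.056) = 813.028.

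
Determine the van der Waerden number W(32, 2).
W(32, 2) = 32 + 1 = 33

A 2-term AP is any pair of integers, so a monochromatic 2-AP exists iff some colour is used at least twice. With 32 colours, the colouring i ↦ i on {1, ..., 32} uses each colour once, avoiding any monochromatic pair, so W(32, 2) > 32. For {1, ..., 33}, pigeonhole forces two integers of the same colour, which form a monochromatic 2-AP. Hence W(32, 2) = 33.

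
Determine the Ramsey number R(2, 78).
R(2, 78) = 78

R(2, k) = k for all k ≥ 2: in a 2-colouring of K_k, either some edge is red (a red K_2) or all edges are blue (a blue K_k). And K_{77} coloured all-blue has no blue K_78, so R(2, 78) > 77. Hence R(2, 78) = 78.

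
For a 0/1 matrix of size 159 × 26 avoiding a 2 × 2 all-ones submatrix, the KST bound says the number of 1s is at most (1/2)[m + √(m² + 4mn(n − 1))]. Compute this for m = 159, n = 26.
z(159, 26; 2, 2) ≤ (1/2)[159 + √(159² + 4·159·26·25)] = (1/2)[159 + √438681] = 410.665

Kővári–Sós–Turán: let r_1, ..., r_159 be the row sums and z = Σ r_i the total number of 1s. Each pair of columns can share at most one row with both entries 1 (else a 2×2 all-ones block appears), so Σ_i C(r_i, 2) ≤ C(26, 2) = 325. By convexity Σ_i C(r_i, 2) ≥ 159·C(z/159, 2) = z(z − 159)/(2·159), giving z² − 159z − 159·26·25 ≤ 0 and hence z ≤ (1/2)[159 + √(25281 + 4·103350)] = (1/2)[159 + √438681] ≈ (1/2)(159 + 662.33) = 410.665.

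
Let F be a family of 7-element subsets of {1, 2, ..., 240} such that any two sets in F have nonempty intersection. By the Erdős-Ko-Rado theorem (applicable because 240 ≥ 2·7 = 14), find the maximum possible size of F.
max |F| = C(239, 6) = 242988897333

The Erdős-Ko-Rado theorem states: for n ≥ 2k, an intersecting family of k-subsets of an n-element set has size at most C(n − 1, k − 1), with equality for 'star' families {A ⊆ [n] : |A| = k, i ∈ A} (fix an element i). For n = 240, k = 7: C(239, 6) = 242988897333.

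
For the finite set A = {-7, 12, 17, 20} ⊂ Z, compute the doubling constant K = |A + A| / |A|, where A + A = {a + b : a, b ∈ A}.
K = |A + A| / |A| = 10/4 = 5/2

Enumerate A + A = {a + b : a, b ∈ A}. With |A| = 4, there are |A|^2 = 16 ordered sum pairs; collecting distinct values, A + A = {-14, 5, 10, 13, 24, 29, 32, 34, 37, 40}, so |A + A| = 10. Thus K = 10/4 = 5/2. For comparison, the minimum possible |A + A| over all 4-element sets is 2·4 − 1 = 7 (so min K = 7/4), attained only by arithmetic progressions.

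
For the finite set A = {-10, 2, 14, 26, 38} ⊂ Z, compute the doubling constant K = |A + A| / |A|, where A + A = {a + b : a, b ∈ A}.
K = |A + A| / |A| = 9/5

Enumerate A + A = {a + b : a, b ∈ A}. With |A| = 5, there are |A|^2 = 25 ordered sum pairs; collecting distinct values, A + A = {-20, -8, 4, 16, 28, 40, 52, 64, 76}, so |A + A| = 9. Thus K = 9/5. Here |A + A| = 2|A| − 1 = 9, the minimum possible — so K = 9/5 is minimal, which holds iff A is an arithmetic progression.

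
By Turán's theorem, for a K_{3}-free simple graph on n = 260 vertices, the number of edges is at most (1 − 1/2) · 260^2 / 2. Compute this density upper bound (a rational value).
Turán density bound = (1/2) · 260^2/2 = 16900

Turán's theorem: ex(n, K_{r+1}) is achieved by the complete r-partite Turán graph T(n, r) with parts as balanced as possible, and is at most (1 − 1/r) · n^2/2. For r = 2, n = 260: the density bound is (1/2) · 67600/2 = 16900. Since 2 ∣ 260, the Turán graph T(260, 2) has parts of equal size 130, and its edge count e(T(260, 2)) = 16900 attains the density bound exactly.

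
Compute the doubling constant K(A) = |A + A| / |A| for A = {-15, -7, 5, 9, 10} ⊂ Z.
K = |A + A| / |A| = 15/5 = 3

Enumerate A + A = {a + b : a, b ∈ A}. With |A| = 5, there are |A|^2 = 25 ordered sum pairs; collecting distinct values, A + A = {-30, -22, -14, -10, -6, -5, -2, 2, 3, 10, 14, 15, 18, 19, 20}, so |A + A| = 15. Thus K = 15/5 = 3. For comparison, the minimum possible |A + A| over all 5-element sets is 2·5 − 1 = 9 (so min K = 9/5), attained only by arithmetic progressions.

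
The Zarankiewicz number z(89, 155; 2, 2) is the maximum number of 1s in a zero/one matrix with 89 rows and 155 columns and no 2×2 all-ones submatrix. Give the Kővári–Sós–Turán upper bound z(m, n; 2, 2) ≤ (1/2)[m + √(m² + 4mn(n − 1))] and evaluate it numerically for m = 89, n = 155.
z(89, 155; 2, 2) ≤ (1/2)[89 + √(89² + 4·89·155·154)] = (1/2)[89 + √8505641] = 1502.7216

Kővári–Sós–Turán: let r_1, ..., r_89 be the row sums and z = Σ r_i the total number of 1s. Each pair of columns can share at most one row with both entries 1 (else a 2×2 all-ones block appears), so Σ_i C(r_i, 2) ≤ C(155, 2) = 11935. By convexity Σ_i C(r_i, 2) ≥ 89·C(z/89, 2) = z(z − 89)/(2·89), giving z² − 89z − 89·155·154 ≤ 0 and hence z ≤ (1/2)[89 + √(7921 + 4·2124430)] = (1/2)[89 + √8505641] ≈ (1/2)(89 + 2916.4432) = 1502.7216.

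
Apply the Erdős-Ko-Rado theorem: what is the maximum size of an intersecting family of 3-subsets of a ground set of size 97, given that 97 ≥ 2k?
max |F| = C(96, 2) = 4560

The Erdős-Ko-Rado theorem states: for n ≥ 2k, an intersecting family of k-subsets of an n-element set has size at most C(n − 1, k − 1), with equality for 'star' families {A ⊆ [n] : |A| = k, i ∈ A} (fix an element i). For n = 97, k = 3: C(96, 2) = 4560.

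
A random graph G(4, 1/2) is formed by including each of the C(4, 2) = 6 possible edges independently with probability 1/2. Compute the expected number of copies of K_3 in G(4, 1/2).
E[# K_3] = C(4, 3) · (1/2)^C(3, 2) = 4 / 2^3 = 1/2 = 0.5

For each 3-subset S of vertices (there are C(4, 3) = 4 such S), let X_S = 1 if S induces a K_3 (all C(3, 2) = 3 edges present). Then P(X_S = 1) = (1/2)^3 = 1/8. By linearity of expectation, E[# K_3] = C(4, 3) · (1/2)^3 = 4 / 8 = 1/2 = 0.5.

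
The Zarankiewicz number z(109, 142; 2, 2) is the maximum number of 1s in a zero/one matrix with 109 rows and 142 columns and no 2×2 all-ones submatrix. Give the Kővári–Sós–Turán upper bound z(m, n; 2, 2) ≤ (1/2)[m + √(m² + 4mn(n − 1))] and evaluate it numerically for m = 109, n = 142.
z(109, 142; 2, 2) ≤ (1/2)[109 + √(109² + 4·109·142·141)] = (1/2)[109 + √8741473] = 1532.7991

Kővári–Sós–Turán: let r_1, ..., r_109 be the row sums and z = Σ r_i the total number of 1s. Each pair of columns can share at most one row with both entries 1 (else a 2×2 all-ones block appears), so Σ_i C(r_i, 2) ≤ C(142, 2) = 10011. By convexity Σ_i C(r_i, 2) ≥ 109·C(z/109, 2) = z(z − 109)/(2·109), giving z² − 109z − 109·142·141 ≤ 0 and hence z ≤ (1/2)[109 + √(11881 + 4·2182398)] = (1/2)[109 + √8741473] ≈ (1/2)(109 + 2956.5982) = 1532.7991.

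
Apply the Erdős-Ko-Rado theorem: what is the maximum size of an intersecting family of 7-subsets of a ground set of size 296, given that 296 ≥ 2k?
max |F| = C(295, 6) = 869717699935

Erdős-Ko-Rado (1961): when n ≥ 2k, max |F| = C(n−1, k−1). The bound is attained by the star {A : i ∈ A} for any fixed i ∈ [n]. Here C(296−1, 7−1) = C(295, 6) = 869717699935.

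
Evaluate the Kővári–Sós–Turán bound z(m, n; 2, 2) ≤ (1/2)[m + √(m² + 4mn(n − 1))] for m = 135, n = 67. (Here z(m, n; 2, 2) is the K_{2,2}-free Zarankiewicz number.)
z(135, 67; 2, 2) ≤ (1/2)[135 + √(135² + 4·135·67·66)] = (1/2)[135 + √2406105] = 843.0812

Kővári–Sós–Turán: let r_1, ..., r_135 be the row sums and z = Σ r_i the total number of 1s. Each pair of columns can share at most one row with both entries 1 (else a 2×2 all-ones block appears), so Σ_i C(r_i, 2) ≤ C(67, 2) = 2211. By convexity Σ_i C(r_i, 2) ≥ 135·C(z/135, 2) = z(z − 135)/(2·135), giving z² − 135z − 135·67·66 ≤ 0 and hence z ≤ (1/2)[135 + √(18225 + 4·596970)] = (1/2)[135 + √2406105] ≈ (1/2)(135 + 1551.1625) = 843.0812.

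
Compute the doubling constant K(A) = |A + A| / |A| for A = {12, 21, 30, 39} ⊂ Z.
K = |A + A| / |A| = 7/4

Enumerate A + A = {a + b : a, b ∈ A}. With |A| = 4, there are |A|^2 = 16 ordered sum pairs; collecting distinct values, A + A = {24, 33, 42, 51, 60, 69, 78}, so |A + A| = 7. Thus K = 7/4. Here |A + A| = 2|A| − 1 = 7, the minimum possible — so K = 7/4 is minimal, which holds iff A is an arithmetic progression.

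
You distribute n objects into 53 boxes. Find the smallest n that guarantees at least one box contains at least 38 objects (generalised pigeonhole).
n = (38 − 1)·53 + 1 = 1962

By the generalised pigeonhole principle, to guarantee some box contains ≥ r objects we need more than (r − 1) · k objects total. Threshold: n = (r − 1) · k + 1. With r = 38 and k = 53: n = 37 · 53 + 1 = 1961 + 1 = 1962. For n = 1961 = 37 · 53, we can put exactly 37 objects in every box, avoiding 38 in any single one — so 1962 is tight.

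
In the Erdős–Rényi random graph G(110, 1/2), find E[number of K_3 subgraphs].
E[# K_3] = C(110, 3) · (1/2)^C(3, 2) = 215820 / 2^3 = 53955/2 = 26977.5

For each 3-subset S of vertices (there are C(110, 3) = 215820 such S), let X_S = 1 if S induces a K_3 (all C(3, 2) = 3 edges present). Then P(X_S = 1) = (1/2)^3 = 1/8. By linearity of expectation, E[# K_3] = C(110, 3) · (1/2)^3 = 215820 / 8 = 53955/2 = 26977.5.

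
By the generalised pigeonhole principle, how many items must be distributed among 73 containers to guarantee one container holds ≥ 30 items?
n = (30 − 1)·73 + 1 = 2118

By the generalised pigeonhole principle, to guarantee some box contains ≥ r objects we need more than (r − 1) · k objects total. Threshold: n = (r − 1) · k + 1. With r = 30 and k = 73: n = 29 · 73 + 1 = 2117 + 1 = 2118. For n = 2117 = 29 · 73, we can put exactly 29 objects in every box, avoiding 30 in any single one — so 2118 is tight.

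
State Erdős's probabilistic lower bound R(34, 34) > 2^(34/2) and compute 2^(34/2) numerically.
2^(34/2) = 131072; so R(34, 34) > 131072

Colour each edge of K_n uniformly at random with red/blue. The expected number of monochromatic K_34 is C(n, 34) · 2 · 2^(−C(34,2)). If C(n, 34) · 2^(1 − C(34,2)) < 1, then with positive probability no monochromatic K_34 exists, so R(34, 34) > n. The standard estimate C(n, 34) ≤ n^34/34! shows this inequality holds whenever n ≤ 2^(34/2) (since 34! · 2^(C(34,2) − 1) > 2^(34^2/2) ≥ n^34). Hence R(34, 34) > 2^(34/2) = 131072.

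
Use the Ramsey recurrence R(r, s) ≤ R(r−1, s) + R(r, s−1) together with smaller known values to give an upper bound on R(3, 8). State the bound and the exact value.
R(3, 8) ≤ R(2, 8) + R(3, 7) = 8 + 23 = 31; exact value R(3, 8) = 28.

The Erdős–Szekeres recurrence R(r, s) ≤ R(r−1, s) + R(r, s−1) applied to (r, s) = (3, 8) gives
  R(3, 8) ≤ R(2, 8) + R(3, 7) = 8 + 23 = 31.
(Recall R(2, k) = k and R is symmetric.) The recurrence is not tight here (it gives 31, but the exact value is R(3, 8) = 28); the tight upper bound requires a sharper argument than the simple recurrence, combined with a lower-bound construction on K_{27}.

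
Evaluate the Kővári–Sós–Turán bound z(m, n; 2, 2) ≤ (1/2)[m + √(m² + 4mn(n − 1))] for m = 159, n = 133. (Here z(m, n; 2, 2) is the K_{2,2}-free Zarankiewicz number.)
z(159, 133; 2, 2) ≤ (1/2)[159 + √(159² + 4·159·133·132)] = (1/2)[159 + √11190897] = 1752.1399

Kővári–Sós–Turán: let r_1, ..., r_159 be the row sums and z = Σ r_i the total number of 1s. Each pair of columns can share at most one row with both entries 1 (else a 2×2 all-ones block appears), so Σ_i C(r_i, 2) ≤ C(133, 2) = 8778. By convexity Σ_i C(r_i, 2) ≥ 159·C(z/159, 2) = z(z − 159)/(2·159), giving z² − 159z − 159·133·132 ≤ 0 and hence z ≤ (1/2)[159 + √(25281 + 4·2791404)] = (1/2)[159 + √11190897] ≈ (1/2)(159 + 3345.2798) = 1752.1399.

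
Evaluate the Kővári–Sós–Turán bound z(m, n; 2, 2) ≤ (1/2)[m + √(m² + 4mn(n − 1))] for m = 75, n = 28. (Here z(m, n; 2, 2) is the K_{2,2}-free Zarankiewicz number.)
z(75, 28; 2, 2) ≤ (1/2)[75 + √(75² + 4·75·28·27)] = (1/2)[75 + √232425] = 278.5524

Kővári–Sós–Turán: let r_1, ..., r_75 be the row sums and z = Σ r_i the total number of 1s. Each pair of columns can share at most one row with both entries 1 (else a 2×2 all-ones block appears), so Σ_i C(r_i, 2) ≤ C(28, 2) = 378. By convexity Σ_i C(r_i, 2) ≥ 75·C(z/75, 2) = z(z − 75)/(2·75), giving z² − 75z − 75·28·27 ≤ 0 and hence z ≤ (1/2)[75 + √(5625 + 4·56700)] = (1/2)[75 + √232425] ≈ (1/2)(75 + 482.1048) = 278.5524.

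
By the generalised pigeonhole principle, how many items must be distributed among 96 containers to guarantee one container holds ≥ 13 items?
n = (13 − 1)·96 + 1 = 1153

By the generalised pigeonhole principle, to guarantee some box contains ≥ r objects we need more than (r − 1) · k objects total. Threshold: n = (r − 1) · k + 1. With r = 13 and k = 96: n = 12 · 96 + 1 = 1152 + 1 = 1153. For n = 1152 = 12 · 96, we can put exactly 12 objects in every box, avoiding 13 in any single one — so 1153 is tight.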